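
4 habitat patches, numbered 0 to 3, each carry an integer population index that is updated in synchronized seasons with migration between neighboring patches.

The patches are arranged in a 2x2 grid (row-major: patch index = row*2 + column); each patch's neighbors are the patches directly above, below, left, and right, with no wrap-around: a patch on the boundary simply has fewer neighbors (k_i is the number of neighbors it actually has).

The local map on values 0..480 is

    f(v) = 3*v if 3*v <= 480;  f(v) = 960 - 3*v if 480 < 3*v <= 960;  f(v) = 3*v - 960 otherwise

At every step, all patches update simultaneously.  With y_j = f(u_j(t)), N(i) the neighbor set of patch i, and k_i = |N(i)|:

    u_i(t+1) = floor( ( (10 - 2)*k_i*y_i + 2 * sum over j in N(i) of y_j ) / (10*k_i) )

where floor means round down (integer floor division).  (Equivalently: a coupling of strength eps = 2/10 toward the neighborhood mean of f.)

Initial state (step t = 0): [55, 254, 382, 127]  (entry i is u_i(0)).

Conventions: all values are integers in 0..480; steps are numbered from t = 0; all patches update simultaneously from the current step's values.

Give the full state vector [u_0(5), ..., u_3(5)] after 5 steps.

Answer: [346, 226, 226, 293]

Derivation:
t=0: [55, 254, 382, 127]
t=1: [170, 213, 203, 343]
t=2: [427, 308, 332, 122]
t=3: [264, 97, 97, 300]
t=4: [192, 255, 255, 106]
t=5: [346, 226, 226, 293]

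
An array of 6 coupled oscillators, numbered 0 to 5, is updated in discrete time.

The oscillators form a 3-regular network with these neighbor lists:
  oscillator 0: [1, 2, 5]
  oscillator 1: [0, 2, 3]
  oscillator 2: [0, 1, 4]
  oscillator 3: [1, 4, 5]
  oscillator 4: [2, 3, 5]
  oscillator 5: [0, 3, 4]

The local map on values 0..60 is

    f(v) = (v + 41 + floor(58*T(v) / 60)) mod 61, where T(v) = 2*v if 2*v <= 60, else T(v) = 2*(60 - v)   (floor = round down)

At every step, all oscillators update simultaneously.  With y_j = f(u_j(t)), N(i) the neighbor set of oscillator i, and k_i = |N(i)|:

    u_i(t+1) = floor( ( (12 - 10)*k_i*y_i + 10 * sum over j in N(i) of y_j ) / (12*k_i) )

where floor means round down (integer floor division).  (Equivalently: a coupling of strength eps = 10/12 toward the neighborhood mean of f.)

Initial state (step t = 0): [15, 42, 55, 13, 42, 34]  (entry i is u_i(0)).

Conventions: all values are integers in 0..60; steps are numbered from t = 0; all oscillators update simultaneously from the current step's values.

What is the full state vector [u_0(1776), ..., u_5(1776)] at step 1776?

Answer: [50, 50, 50, 50, 50, 50]
Key observation: The state at step 10, [50, 50, 50, 50, 50, 50], reappears at step 12: the system is in a cycle of period 2 from step 10 on.  Therefore the state at step 1776 equals the state at step 10 + ((1776 - 10) mod 2) = 10, which is [50, 50, 50, 50, 50, 50].

Derivation:
t=0: [15, 42, 55, 13, 42, 34]
t=1: [32, 33, 45, 34, 27, 27]
t=2: [33, 17, 27, 34, 42, 28]
t=3: [25, 23, 34, 24, 26, 17]
t=4: [30, 37, 43, 45, 32, 49]
t=5: [30, 32, 12, 24, 45, 26]
t=6: [22, 20, 20, 40, 42, 40]
t=7: [44, 45, 44, 51, 52, 53]
t=8: [51, 52, 52, 48, 48, 49]
t=9: [48, 48, 48, 49, 49, 50]
t=10: [50, 50, 50, 50, 50, 50]
t=11: [49, 49, 49, 49, 49, 49]
t=12: [50, 50, 50, 50, 50, 50]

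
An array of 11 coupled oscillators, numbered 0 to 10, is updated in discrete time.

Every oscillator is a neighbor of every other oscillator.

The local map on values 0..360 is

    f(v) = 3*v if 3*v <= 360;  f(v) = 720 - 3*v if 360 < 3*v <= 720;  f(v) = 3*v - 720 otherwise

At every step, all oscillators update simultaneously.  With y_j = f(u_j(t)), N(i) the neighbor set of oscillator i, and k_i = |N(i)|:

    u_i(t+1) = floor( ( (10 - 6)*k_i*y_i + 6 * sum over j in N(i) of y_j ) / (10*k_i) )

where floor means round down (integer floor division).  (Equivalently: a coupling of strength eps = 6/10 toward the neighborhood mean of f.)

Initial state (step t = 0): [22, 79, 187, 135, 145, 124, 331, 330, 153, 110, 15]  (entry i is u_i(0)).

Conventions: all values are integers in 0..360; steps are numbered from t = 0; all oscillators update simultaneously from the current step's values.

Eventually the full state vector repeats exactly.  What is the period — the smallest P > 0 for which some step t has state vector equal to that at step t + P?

Simulating step by step:
t=0: [22, 79, 187, 135, 145, 124, 331, 330, 153, 110, 15]
t=1: [177, 235, 209, 262, 252, 273, 248, 247, 244, 267, 170]
t=2: [115, 55, 82, 73, 63, 84, 58, 57, 54, 78, 122]
t=3: [267, 206, 234, 225, 214, 236, 209, 208, 205, 230, 271]
t=4: [72, 79, 51, 60, 71, 49, 76, 77, 80, 55, 76]
t=5: [207, 214, 186, 195, 206, 184, 211, 212, 215, 190, 211]
t=6: [107, 100, 128, 119, 108, 130, 103, 102, 99, 124, 103]
t=7: [321, 314, 326, 333, 322, 324, 317, 316, 313, 330, 317]
t=8: [243, 236, 248, 255, 244, 246, 239, 238, 235, 252, 239]
t=9: [14, 15, 19, 26, 15, 17, 12, 13, 16, 23, 12]
t=10: [47, 48, 52, 59, 48, 50, 45, 46, 49, 56, 45]
t=11: [146, 147, 151, 158, 147, 149, 144, 145, 148, 155, 144]
t=12: [276, 275, 271, 264, 275, 273, 279, 277, 274, 267, 279]
t=13: [103, 102, 98, 91, 102, 100, 106, 104, 101, 94, 106]
t=14: [304, 303, 299, 292, 303, 301, 307, 305, 302, 295, 307]
t=15: [187, 186, 182, 175, 186, 184, 190, 188, 185, 178, 190]
t=16: [163, 164, 168, 175, 164, 166, 160, 162, 165, 172, 160]
t=17: [226, 225, 221, 214, 225, 223, 229, 227, 224, 217, 229]
t=18: [46, 47, 51, 58, 47, 49, 43, 45, 48, 55, 43]
t=19: [142, 143, 147, 154, 143, 145, 139, 141, 144, 151, 139]
t=20: [289, 288, 284, 277, 288, 286, 292, 290, 287, 280, 292]
t=21: [142, 141, 137, 130, 141, 139, 145, 143, 140, 133, 145]
t=22: [298, 299, 303, 310, 299, 301, 295, 297, 300, 307, 295]
t=23: [178, 179, 183, 190, 179, 181, 175, 177, 180, 187, 175]
t=24: [181, 180, 176, 169, 180, 178, 184, 182, 179, 172, 184]
t=25: [181, 182, 186, 193, 182, 184, 178, 180, 183, 190, 178]
t=26: [172, 171, 167, 160, 171, 169, 175, 173, 170, 163, 175]
t=27: [208, 209, 213, 220, 209, 211, 205, 207, 210, 217, 205]
t=28: [91, 90, 86, 79, 90, 88, 94, 92, 89, 82, 94]
t=29: [268, 267, 263, 256, 267, 265, 271, 269, 266, 259, 271]
t=30: [79, 78, 74, 67, 78, 76, 82, 80, 77, 70, 82]
t=31: [232, 231, 227, 220, 231, 229, 235, 233, 230, 223, 235]
t=32: [28, 29, 33, 40, 29, 31, 25, 27, 30, 37, 25]
t=33: [88, 89, 93, 100, 89, 91, 85, 87, 90, 97, 85]
t=34: [268, 269, 273, 280, 269, 271, 265, 267, 270, 277, 265]
t=35: [88, 89, 93, 100, 89, 91, 85, 87, 90, 97, 85]

Answer: 2
Key observation: The state at step 33, [88, 89, 93, 100, 89, 91, 85, 87, 90, 97, 85], reappears at step 35 — and no state repeats earlier — so the cycle the system enters has period 2.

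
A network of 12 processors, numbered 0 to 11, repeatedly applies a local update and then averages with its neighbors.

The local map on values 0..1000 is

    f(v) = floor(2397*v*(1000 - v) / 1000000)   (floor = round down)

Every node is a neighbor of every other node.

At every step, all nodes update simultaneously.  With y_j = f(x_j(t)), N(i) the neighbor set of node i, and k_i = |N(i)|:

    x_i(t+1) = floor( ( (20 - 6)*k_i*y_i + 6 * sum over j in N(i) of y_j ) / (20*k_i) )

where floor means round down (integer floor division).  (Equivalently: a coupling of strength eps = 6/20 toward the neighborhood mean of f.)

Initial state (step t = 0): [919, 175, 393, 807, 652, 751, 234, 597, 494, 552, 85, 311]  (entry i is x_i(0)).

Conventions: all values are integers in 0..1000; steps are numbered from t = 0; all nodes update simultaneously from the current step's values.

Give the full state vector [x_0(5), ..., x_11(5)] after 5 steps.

Answer: [583, 583, 583, 583, 583, 583, 583, 583, 583, 583, 583, 583]

Derivation:
t=0: [919, 175, 393, 807, 652, 751, 234, 597, 494, 552, 85, 311]
t=1: [265, 378, 530, 396, 511, 447, 434, 533, 548, 544, 271, 491]
t=2: [499, 565, 587, 571, 588, 584, 581, 587, 585, 585, 504, 589]
t=3: [594, 587, 582, 586, 581, 583, 583, 582, 582, 582, 594, 581]
t=4: [579, 581, 582, 581, 582, 581, 581, 582, 582, 582, 579, 582]
t=5: [583, 583, 583, 583, 583, 583, 583, 583, 583, 583, 583, 583]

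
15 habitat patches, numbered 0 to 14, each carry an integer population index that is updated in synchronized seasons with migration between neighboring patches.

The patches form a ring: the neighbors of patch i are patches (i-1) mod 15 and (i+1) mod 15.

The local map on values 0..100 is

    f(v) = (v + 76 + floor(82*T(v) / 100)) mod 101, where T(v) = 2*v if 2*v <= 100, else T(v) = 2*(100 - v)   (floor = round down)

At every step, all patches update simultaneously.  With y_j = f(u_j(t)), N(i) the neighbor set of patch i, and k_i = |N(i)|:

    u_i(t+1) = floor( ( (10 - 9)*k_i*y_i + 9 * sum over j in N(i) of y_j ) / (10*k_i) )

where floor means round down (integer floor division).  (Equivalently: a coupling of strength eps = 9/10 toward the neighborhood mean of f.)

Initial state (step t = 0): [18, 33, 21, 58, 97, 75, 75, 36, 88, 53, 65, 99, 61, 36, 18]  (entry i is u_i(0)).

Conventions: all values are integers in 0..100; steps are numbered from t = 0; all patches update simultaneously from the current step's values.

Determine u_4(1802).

Simulating step by step:
t=0: [18, 33, 21, 58, 97, 75, 75, 36, 88, 53, 65, 99, 61, 36, 18]
t=1: [40, 29, 30, 47, 48, 84, 81, 84, 41, 80, 45, 95, 75, 61, 43]
t=2: [70, 65, 72, 34, 82, 47, 85, 85, 85, 87, 83, 90, 88, 90, 89]
t=3: [89, 93, 81, 86, 81, 86, 90, 84, 83, 84, 82, 83, 81, 81, 86]
t=4: [81, 83, 81, 86, 83, 83, 83, 83, 85, 85, 85, 86, 86, 85, 84]
t=5: [85, 86, 84, 85, 84, 85, 85, 84, 84, 84, 83, 83, 83, 84, 85]
t=6: [83, 84, 83, 84, 84, 84, 84, 84, 85, 85, 85, 85, 85, 84, 84]
t=7: [85, 85, 85, 85, 85, 85, 85, 84, 84, 84, 84, 84, 84, 84, 85]
t=8: [84, 84, 84, 84, 84, 84, 84, 84, 85, 85, 85, 85, 85, 84, 84]
t=9: [85, 85, 85, 85, 85, 85, 85, 84, 84, 84, 84, 84, 84, 84, 85]

Answer: u_4(1802) = 84
Key observation: The state at step 7, [85, 85, 85, 85, 85, 85, 85, 84, 84, 84, 84, 84, 84, 84, 85], reappears at step 9: the system is in a cycle of period 2 from step 7 on.  Therefore the state at step 1802 equals the state at step 7 + ((1802 - 7) mod 2) = 8, which is [84, 84, 84, 84, 84, 84, 84, 84, 85, 85, 85, 85, 85, 84, 84].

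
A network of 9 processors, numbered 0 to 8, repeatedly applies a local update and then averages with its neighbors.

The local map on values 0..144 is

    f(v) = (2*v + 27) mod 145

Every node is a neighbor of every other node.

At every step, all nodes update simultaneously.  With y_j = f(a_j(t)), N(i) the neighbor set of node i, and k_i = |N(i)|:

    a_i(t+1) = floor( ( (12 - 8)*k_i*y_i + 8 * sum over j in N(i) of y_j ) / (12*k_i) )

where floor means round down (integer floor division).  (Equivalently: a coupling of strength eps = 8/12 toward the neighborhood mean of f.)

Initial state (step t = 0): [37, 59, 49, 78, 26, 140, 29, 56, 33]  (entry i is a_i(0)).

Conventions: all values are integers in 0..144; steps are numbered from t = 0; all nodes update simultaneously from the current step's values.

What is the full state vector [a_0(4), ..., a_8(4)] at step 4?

Simulating step by step:
t=0: [37, 59, 49, 78, 26, 140, 29, 56, 33]
t=1: [81, 56, 87, 65, 76, 60, 77, 91, 79]
t=2: [46, 70, 49, 38, 44, 36, 44, 51, 45]
t=3: [108, 84, 109, 104, 107, 103, 107, 110, 107]
t=4: [92, 80, 93, 90, 92, 90, 92, 93, 92]

Answer: [92, 80, 93, 90, 92, 90, 92, 93, 92]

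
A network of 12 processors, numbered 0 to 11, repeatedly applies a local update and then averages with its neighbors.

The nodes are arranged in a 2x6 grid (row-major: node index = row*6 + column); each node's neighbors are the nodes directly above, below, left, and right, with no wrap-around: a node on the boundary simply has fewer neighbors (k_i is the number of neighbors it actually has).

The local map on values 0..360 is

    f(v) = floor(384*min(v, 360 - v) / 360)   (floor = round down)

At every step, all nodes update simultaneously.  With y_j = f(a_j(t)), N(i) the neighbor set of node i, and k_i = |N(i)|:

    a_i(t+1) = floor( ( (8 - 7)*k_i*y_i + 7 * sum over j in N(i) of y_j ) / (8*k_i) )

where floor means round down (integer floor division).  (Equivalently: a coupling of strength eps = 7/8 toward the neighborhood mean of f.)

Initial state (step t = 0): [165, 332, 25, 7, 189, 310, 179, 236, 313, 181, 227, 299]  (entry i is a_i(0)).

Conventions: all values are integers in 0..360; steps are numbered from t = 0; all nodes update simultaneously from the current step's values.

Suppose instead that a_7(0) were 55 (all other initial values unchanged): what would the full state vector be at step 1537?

Simulating step by step:
t=0: [165, 332, 25, 7, 189, 310, 179, 55, 313, 181, 227, 299]
t=1: [117, 79, 28, 116, 81, 114, 126, 85, 86, 81, 145, 93]
t=2: [110, 81, 90, 74, 126, 96, 110, 101, 71, 118, 98, 132]
t=3: [103, 104, 81, 113, 99, 132, 112, 94, 105, 90, 129, 107]
t=4: [113, 99, 110, 98, 128, 113, 106, 111, 96, 119, 109, 135]
t=5: [110, 116, 105, 123, 116, 137, 118, 108, 118, 109, 132, 121]
t=6: [123, 115, 124, 118, 137, 128, 117, 123, 115, 130, 124, 141]
t=7: [124, 130, 124, 136, 132, 146, 130, 123, 132, 127, 143, 136]
t=8: [137, 132, 139, 136, 149, 144, 132, 137, 133, 144, 141, 152]
t=9: [140, 145, 142, 152, 150, 159, 145, 141, 148, 146, 156, 152]
t=10: [153, 150, 156, 156, 164, 162, 150, 154, 152, 160, 159, 166]
t=11: [160, 163, 163, 169, 169, 175, 163, 161, 166, 166, 173, 171]
t=12: [172, 171, 176, 177, 182, 181, 170, 173, 174, 179, 180, 184]
t=13: [181, 184, 185, 188, 189, 188, 183, 182, 186, 188, 189, 190]
t=14: [187, 188, 185, 183, 182, 181, 189, 186, 185, 183, 182, 182]
t=15: [182, 184, 185, 187, 189, 189, 184, 183, 186, 187, 188, 189]
t=16: [187, 187, 185, 184, 182, 182, 188, 186, 185, 184, 182, 182]
t=17: [183, 184, 185, 187, 188, 189, 184, 184, 186, 187, 188, 189]
t=18: [187, 187, 185, 184, 183, 182, 187, 186, 185, 184, 183, 182]
t=19: [184, 184, 185, 187, 188, 188, 184, 184, 186, 187, 188, 188]
t=20: [187, 186, 185, 184, 183, 183, 187, 186, 185, 184, 183, 183]
t=21: [184, 185, 186, 187, 187, 188, 184, 185, 186, 187, 187, 188]
t=22: [186, 186, 185, 184, 183, 183, 186, 186, 185, 184, 183, 183]
t=23: [185, 185, 186, 187, 187, 188, 185, 185, 186, 187, 187, 188]
t=24: [186, 185, 185, 184, 183, 183, 186, 185, 185, 184, 183, 183]
t=25: [185, 185, 186, 187, 187, 188, 185, 185, 186, 187, 187, 188]

Answer: [185, 185, 186, 187, 187, 188, 185, 185, 186, 187, 187, 188]
Key observation: The state at step 23, [185, 185, 186, 187, 187, 188, 185, 185, 186, 187, 187, 188], reappears at step 25: the system is in a cycle of period 2 from step 23 on.  Therefore the state at step 1537 equals the state at step 23 + ((1537 - 23) mod 2) = 23, which is [185, 185, 186, 187, 187, 188, 185, 185, 186, 187, 187, 188].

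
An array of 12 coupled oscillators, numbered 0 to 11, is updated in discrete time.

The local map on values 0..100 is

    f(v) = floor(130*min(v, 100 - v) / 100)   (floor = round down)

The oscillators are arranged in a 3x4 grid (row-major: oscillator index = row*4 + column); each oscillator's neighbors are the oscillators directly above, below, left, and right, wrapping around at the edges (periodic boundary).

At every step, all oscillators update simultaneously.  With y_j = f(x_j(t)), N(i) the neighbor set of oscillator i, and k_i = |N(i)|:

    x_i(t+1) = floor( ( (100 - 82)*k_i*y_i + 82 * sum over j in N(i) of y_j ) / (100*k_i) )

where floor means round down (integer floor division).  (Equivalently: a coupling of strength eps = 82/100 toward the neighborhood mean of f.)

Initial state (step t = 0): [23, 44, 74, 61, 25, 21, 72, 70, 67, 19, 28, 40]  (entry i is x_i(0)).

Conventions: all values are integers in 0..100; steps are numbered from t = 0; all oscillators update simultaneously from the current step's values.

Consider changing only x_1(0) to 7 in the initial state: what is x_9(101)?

Simulating step by step:
t=0: [23, 7, 74, 61, 25, 21, 72, 70, 67, 19, 28, 40]
t=1: [32, 24, 32, 40, 33, 25, 34, 41, 35, 27, 36, 43]
t=2: [42, 36, 42, 48, 42, 36, 43, 49, 43, 37, 44, 50]
t=3: [54, 49, 54, 59, 54, 49, 55, 59, 55, 50, 55, 60]
t=4: [58, 61, 58, 55, 58, 61, 58, 55, 58, 61, 58, 54]
t=5: [54, 51, 54, 56, 54, 51, 54, 56, 54, 51, 54, 56]
t=6: [59, 61, 59, 57, 59, 61, 59, 57, 59, 61, 59, 57]
t=7: [52, 51, 52, 54, 52, 51, 52, 54, 52, 51, 52, 54]
t=8: [61, 62, 61, 60, 61, 62, 61, 60, 61, 62, 61, 60]
t=9: [50, 49, 50, 51, 50, 49, 50, 51, 50, 49, 50, 51]
t=10: [64, 63, 64, 63, 64, 63, 64, 63, 64, 63, 64, 63]
t=11: [46, 47, 46, 47, 46, 47, 46, 47, 46, 47, 46, 47]
t=12: [59, 60, 59, 60, 59, 60, 59, 60, 59, 60, 59, 60]
t=13: [52, 52, 52, 52, 52, 52, 52, 52, 52, 52, 52, 52]
t=14: [62, 62, 62, 62, 62, 62, 62, 62, 62, 62, 62, 62]
t=15: [49, 49, 49, 49, 49, 49, 49, 49, 49, 49, 49, 49]
t=16: [63, 63, 63, 63, 63, 63, 63, 63, 63, 63, 63, 63]
t=17: [48, 48, 48, 48, 48, 48, 48, 48, 48, 48, 48, 48]
t=18: [62, 62, 62, 62, 62, 62, 62, 62, 62, 62, 62, 62]

Answer: x_9(101) = 48
Key observation: The state at step 14, [62, 62, 62, 62, 62, 62, 62, 62, 62, 62, 62, 62], reappears at step 18: the system is in a cycle of period 4 from step 14 on.  Therefore the state at step 101 equals the state at step 14 + ((101 - 14) mod 4) = 17, which is [48, 48, 48, 48, 48, 48, 48, 48, 48, 48, 48, 48].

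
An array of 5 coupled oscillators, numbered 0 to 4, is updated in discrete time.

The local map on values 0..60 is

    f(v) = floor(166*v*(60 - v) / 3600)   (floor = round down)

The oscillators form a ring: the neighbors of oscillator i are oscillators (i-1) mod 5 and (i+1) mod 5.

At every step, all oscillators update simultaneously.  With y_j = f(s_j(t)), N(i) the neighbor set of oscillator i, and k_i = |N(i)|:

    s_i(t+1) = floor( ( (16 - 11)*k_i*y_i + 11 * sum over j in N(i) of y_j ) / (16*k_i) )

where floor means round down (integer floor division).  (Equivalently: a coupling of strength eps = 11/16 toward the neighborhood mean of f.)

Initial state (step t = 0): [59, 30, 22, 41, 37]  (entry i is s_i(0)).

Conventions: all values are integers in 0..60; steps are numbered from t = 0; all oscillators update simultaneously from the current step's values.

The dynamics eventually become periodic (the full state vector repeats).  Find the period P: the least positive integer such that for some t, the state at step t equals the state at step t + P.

Simulating step by step:
t=0: [59, 30, 22, 41, 37]
t=1: [28, 26, 38, 37, 24]
t=2: [39, 39, 39, 38, 39]
t=3: [37, 37, 37, 37, 37]
t=4: [39, 39, 39, 39, 39]
t=5: [37, 37, 37, 37, 37]

Answer: 2
Key observation: The state at step 3, [37, 37, 37, 37, 37], reappears at step 5 — and no state repeats earlier — so the cycle the system enters has period 2.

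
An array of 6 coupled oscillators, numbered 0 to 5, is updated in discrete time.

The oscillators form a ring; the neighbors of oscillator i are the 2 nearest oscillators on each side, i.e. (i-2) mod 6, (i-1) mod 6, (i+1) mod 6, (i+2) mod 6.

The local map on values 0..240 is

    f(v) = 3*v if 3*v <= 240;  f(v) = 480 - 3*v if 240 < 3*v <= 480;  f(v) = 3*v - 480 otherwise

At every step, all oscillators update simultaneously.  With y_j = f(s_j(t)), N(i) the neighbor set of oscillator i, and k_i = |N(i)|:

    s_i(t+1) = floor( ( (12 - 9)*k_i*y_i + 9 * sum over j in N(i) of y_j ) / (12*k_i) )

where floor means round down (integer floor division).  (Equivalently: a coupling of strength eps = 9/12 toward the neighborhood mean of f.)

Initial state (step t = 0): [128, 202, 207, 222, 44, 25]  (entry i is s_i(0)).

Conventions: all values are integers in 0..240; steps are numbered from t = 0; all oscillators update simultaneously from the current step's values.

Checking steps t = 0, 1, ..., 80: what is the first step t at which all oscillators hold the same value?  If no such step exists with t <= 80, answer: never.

Answer: 12
Key observation: Synchronization is absorbing here: once all oscillators are equal they stay equal, and step 12 is the first all-equal step.

Derivation:
t=0: [128, 202, 207, 222, 44, 25]  (not all equal)
t=1: [112, 124, 136, 135, 126, 120]  (not all equal)
t=2: [111, 104, 98, 94, 102, 110]  (not all equal)
t=3: [163, 169, 175, 176, 171, 166]  (not all equal)
t=4: [25, 29, 33, 35, 30, 26]  (not all equal)
t=5: [85, 88, 91, 92, 89, 86]  (not all equal)
t=6: [217, 214, 212, 211, 214, 216]  (not all equal)
t=7: [164, 162, 160, 159, 162, 163]  (not all equal)
t=8: [6, 6, 5, 4, 6, 7]  (not all equal)
t=9: [18, 16, 16, 16, 16, 17]  (not all equal)
t=10: [50, 49, 49, 48, 49, 49]  (not all equal)
t=11: [147, 147, 147, 146, 147, 147]  (not all equal)
t=12: [39, 39, 39, 39, 39, 39]  (all equal)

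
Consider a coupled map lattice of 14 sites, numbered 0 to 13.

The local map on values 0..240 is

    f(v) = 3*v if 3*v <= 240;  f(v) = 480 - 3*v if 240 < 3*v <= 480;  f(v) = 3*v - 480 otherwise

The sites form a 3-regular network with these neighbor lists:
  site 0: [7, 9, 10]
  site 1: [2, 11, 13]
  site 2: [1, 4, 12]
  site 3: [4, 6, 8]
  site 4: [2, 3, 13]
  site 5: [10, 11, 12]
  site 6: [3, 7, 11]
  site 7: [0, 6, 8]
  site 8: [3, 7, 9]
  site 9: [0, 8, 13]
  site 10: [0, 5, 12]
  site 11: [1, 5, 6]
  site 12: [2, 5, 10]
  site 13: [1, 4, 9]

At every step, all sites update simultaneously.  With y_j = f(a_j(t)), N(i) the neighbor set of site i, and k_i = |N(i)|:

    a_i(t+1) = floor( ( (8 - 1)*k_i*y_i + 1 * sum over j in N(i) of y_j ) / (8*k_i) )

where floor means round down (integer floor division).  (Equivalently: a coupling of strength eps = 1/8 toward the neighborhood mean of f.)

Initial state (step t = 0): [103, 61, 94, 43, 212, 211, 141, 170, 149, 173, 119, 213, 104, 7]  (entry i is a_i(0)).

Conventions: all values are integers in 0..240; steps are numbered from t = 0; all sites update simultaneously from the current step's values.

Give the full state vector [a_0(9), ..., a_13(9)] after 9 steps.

Answer: [121, 166, 169, 80, 213, 69, 166, 88, 123, 216, 73, 78, 70, 60]

Derivation:
t=0: [103, 61, 94, 43, 212, 211, 141, 170, 149, 173, 119, 213, 104, 7]
t=1: [157, 175, 194, 123, 151, 152, 63, 37, 37, 43, 128, 155, 166, 34]
t=2: [21, 48, 93, 110, 36, 26, 175, 110, 111, 122, 86, 23, 25, 97]
t=3: [75, 145, 189, 143, 117, 83, 54, 141, 145, 116, 203, 71, 86, 180]
t=4: [210, 54, 92, 58, 121, 225, 155, 67, 49, 129, 141, 204, 212, 65]
t=5: [145, 163, 196, 163, 126, 185, 34, 188, 148, 101, 70, 131, 155, 186]
t=6: [59, 19, 99, 17, 97, 78, 96, 81, 42, 161, 189, 83, 29, 80]
t=7: [168, 77, 174, 65, 185, 221, 189, 228, 122, 25, 96, 222, 97, 220]
t=8: [40, 219, 57, 182, 83, 183, 100, 187, 119, 78, 184, 183, 182, 173]
t=9: [121, 166, 169, 80, 213, 69, 166, 88, 123, 216, 73, 78, 70, 60]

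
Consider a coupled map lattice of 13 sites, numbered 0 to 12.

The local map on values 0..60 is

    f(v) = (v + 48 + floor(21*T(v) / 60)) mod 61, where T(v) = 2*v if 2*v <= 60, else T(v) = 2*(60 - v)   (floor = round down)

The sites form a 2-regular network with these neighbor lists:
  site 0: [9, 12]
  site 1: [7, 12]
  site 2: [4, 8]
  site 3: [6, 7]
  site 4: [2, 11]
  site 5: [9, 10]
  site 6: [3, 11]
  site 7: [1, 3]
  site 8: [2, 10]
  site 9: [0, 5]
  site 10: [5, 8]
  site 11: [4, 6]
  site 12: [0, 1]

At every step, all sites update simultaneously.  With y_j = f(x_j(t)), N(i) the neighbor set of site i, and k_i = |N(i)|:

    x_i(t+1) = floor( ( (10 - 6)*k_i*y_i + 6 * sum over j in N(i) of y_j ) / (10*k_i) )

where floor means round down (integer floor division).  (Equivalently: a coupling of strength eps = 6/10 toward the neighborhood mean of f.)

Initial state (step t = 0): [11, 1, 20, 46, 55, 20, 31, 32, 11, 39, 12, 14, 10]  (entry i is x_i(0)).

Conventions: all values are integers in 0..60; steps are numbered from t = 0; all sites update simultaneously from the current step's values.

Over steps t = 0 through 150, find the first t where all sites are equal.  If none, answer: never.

Answer: 10
Key observation: Synchronization is absorbing here: once all sites are equal they stay equal, and step 10 is the first all-equal step.

Derivation:
t=0: [11, 1, 20, 46, 55, 20, 31, 32, 11, 39, 12, 14, 10]  (not all equal)
t=1: [15, 32, 23, 39, 27, 22, 30, 42, 10, 23, 10, 28, 17]  (not all equal)
t=2: [17, 32, 21, 39, 30, 18, 37, 39, 10, 21, 10, 34, 21]  (not all equal)
t=3: [19, 33, 21, 40, 33, 14, 39, 39, 9, 18, 7, 39, 24]  (not all equal)
t=4: [20, 35, 20, 40, 33, 26, 40, 39, 25, 15, 27, 39, 27]  (not all equal)
t=5: [21, 37, 28, 40, 33, 25, 40, 40, 27, 20, 30, 39, 30]  (not all equal)
t=6: [26, 39, 34, 41, 37, 29, 40, 40, 34, 23, 33, 39, 33]  (not all equal)
t=7: [31, 39, 39, 41, 39, 33, 40, 40, 38, 30, 37, 40, 36]  (not all equal)
t=8: [38, 40, 40, 41, 40, 38, 41, 40, 40, 38, 39, 40, 39]  (not all equal)
t=9: [40, 40, 41, 41, 41, 40, 41, 41, 40, 40, 40, 41, 40]  (not all equal)
t=10: [41, 41, 41, 41, 41, 41, 41, 41, 41, 41, 41, 41, 41]  (all equal)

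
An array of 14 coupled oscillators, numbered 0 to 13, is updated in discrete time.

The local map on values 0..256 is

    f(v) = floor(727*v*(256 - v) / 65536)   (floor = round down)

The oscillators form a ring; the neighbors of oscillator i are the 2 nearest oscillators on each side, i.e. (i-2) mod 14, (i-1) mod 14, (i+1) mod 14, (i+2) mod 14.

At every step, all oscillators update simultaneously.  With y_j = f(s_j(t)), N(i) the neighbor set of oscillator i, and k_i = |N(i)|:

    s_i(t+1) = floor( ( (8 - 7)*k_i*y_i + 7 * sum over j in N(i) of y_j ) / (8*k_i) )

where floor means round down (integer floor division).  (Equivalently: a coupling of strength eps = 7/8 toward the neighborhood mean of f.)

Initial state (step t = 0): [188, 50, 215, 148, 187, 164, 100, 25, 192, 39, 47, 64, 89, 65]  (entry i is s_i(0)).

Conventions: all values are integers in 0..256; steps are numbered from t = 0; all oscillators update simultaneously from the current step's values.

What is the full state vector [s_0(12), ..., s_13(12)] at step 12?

Answer: [167, 167, 167, 167, 167, 167, 167, 167, 167, 167, 167, 167, 167, 167]

Derivation:
t=0: [188, 50, 215, 148, 187, 164, 100, 25, 192, 39, 47, 64, 89, 65]
t=1: [129, 135, 137, 136, 152, 142, 133, 132, 112, 108, 129, 126, 134, 138]
t=2: [180, 180, 179, 179, 179, 179, 178, 179, 179, 179, 179, 179, 180, 180]
t=3: [151, 151, 151, 151, 152, 152, 152, 152, 152, 152, 151, 151, 151, 151]
t=4: [175, 175, 175, 175, 175, 175, 175, 175, 175, 175, 175, 175, 175, 175]
t=5: [157, 157, 157, 157, 157, 157, 157, 157, 157, 157, 157, 157, 157, 157]
t=6: [172, 172, 172, 172, 172, 172, 172, 172, 172, 172, 172, 172, 172, 172]
t=7: [160, 160, 160, 160, 160, 160, 160, 160, 160, 160, 160, 160, 160, 160]
t=8: [170, 170, 170, 170, 170, 170, 170, 170, 170, 170, 170, 170, 170, 170]
t=9: [162, 162, 162, 162, 162, 162, 162, 162, 162, 162, 162, 162, 162, 162]
t=10: [168, 168, 168, 168, 168, 168, 168, 168, 168, 168, 168, 168, 168, 168]
t=11: [164, 164, 164, 164, 164, 164, 164, 164, 164, 164, 164, 164, 164, 164]
t=12: [167, 167, 167, 167, 167, 167, 167, 167, 167, 167, 167, 167, 167, 167]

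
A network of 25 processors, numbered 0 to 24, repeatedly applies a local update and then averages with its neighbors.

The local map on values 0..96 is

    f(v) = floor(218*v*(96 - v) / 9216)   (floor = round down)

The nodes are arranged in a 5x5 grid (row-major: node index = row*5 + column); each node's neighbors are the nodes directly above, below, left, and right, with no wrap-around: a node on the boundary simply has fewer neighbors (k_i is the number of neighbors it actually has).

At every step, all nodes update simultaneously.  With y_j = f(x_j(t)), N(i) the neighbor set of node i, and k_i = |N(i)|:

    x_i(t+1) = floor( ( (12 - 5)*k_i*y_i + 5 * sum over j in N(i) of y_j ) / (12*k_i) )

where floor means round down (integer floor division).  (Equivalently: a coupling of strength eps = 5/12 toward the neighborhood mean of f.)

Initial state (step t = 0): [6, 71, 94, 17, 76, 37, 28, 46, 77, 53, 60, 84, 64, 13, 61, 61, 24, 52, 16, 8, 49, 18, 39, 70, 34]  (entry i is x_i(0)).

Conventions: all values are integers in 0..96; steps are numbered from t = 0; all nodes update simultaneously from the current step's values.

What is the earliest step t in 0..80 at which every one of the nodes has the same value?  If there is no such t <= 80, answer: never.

Answer: 4
Key observation: Synchronization is absorbing here: once all nodes are equal they stay equal, and step 4 is the first all-equal step.

Derivation:
t=0: [6, 71, 94, 17, 76, 37, 28, 46, 77, 53, 60, 84, 64, 13, 61, 61, 24, 52, 16, 8, 49, 18, 39, 70, 34]  (not all equal)
t=1: [26, 32, 19, 28, 37, 44, 43, 45, 36, 47, 46, 32, 44, 31, 42, 49, 40, 49, 31, 27, 48, 39, 48, 43, 40]  (not all equal)
t=2: [46, 46, 40, 45, 50, 52, 52, 51, 50, 53, 53, 50, 52, 48, 51, 53, 52, 53, 48, 46, 53, 52, 53, 52, 50]  (not all equal)
t=3: [54, 53, 52, 53, 53, 53, 54, 53, 53, 53, 53, 53, 53, 54, 53, 53, 53, 53, 53, 54, 53, 53, 53, 53, 54]  (not all equal)
t=4: [53, 53, 53, 53, 53, 53, 53, 53, 53, 53, 53, 53, 53, 53, 53, 53, 53, 53, 53, 53, 53, 53, 53, 53, 53]  (all equal)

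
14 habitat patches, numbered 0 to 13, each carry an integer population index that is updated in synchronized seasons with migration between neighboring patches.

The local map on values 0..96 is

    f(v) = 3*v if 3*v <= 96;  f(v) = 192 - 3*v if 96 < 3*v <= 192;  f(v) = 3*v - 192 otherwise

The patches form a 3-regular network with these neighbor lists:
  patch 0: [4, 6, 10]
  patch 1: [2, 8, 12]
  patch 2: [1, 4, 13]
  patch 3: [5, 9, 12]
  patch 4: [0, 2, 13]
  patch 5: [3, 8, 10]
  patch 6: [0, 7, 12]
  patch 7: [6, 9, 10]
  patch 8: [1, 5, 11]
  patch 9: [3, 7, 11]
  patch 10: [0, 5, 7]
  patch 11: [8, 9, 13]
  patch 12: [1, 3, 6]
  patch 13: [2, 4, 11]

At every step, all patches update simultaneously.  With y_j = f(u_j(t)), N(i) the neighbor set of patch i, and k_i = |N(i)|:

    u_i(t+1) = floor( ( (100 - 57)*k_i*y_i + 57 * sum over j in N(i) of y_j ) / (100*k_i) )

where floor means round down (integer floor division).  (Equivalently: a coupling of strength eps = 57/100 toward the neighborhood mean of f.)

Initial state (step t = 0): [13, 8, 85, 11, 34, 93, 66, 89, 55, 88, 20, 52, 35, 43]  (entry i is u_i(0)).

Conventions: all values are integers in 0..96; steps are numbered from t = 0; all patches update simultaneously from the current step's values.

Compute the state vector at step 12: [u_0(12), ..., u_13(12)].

Simulating step by step:
t=0: [13, 8, 85, 11, 34, 93, 66, 89, 55, 88, 20, 52, 35, 43]
t=1: [46, 43, 60, 60, 70, 60, 40, 58, 39, 58, 63, 46, 49, 63]
t=2: [40, 52, 21, 19, 20, 22, 53, 25, 56, 23, 17, 41, 47, 17]
t=3: [58, 41, 55, 59, 61, 53, 51, 61, 42, 67, 62, 57, 45, 58]
t=4: [18, 58, 29, 25, 15, 30, 32, 14, 51, 12, 13, 26, 47, 18]
t=5: [57, 41, 59, 65, 56, 67, 69, 50, 52, 52, 52, 58, 57, 63]
t=6: [23, 43, 24, 13, 17, 18, 22, 34, 33, 27, 29, 21, 25, 12]
t=7: [68, 72, 59, 56, 55, 64, 72, 83, 74, 71, 77, 66, 64, 50]
t=8: [22, 18, 24, 14, 24, 17, 23, 40, 18, 25, 29, 20, 13, 27]
t=9: [71, 54, 70, 49, 72, 56, 63, 74, 54, 65, 73, 65, 48, 73]
t=10: [19, 31, 23, 33, 22, 29, 20, 19, 23, 16, 25, 12, 35, 20]
t=11: [62, 82, 71, 82, 63, 82, 63, 59, 70, 55, 70, 49, 84, 58]
t=12: [7, 42, 23, 50, 9, 40, 16, 15, 36, 33, 21, 31, 46, 20]

Answer: [7, 42, 23, 50, 9, 40, 16, 15, 36, 33, 21, 31, 46, 20]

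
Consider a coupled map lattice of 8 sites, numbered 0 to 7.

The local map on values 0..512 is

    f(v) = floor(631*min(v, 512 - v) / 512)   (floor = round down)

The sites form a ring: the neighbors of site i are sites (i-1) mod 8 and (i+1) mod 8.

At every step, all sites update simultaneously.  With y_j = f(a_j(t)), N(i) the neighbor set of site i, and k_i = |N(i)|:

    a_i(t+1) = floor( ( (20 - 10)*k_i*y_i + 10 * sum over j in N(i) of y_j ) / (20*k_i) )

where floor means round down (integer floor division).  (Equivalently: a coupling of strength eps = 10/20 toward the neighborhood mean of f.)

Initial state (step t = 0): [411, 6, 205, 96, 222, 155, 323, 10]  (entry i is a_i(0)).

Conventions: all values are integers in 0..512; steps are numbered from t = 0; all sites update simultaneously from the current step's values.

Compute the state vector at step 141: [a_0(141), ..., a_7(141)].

Answer: [314, 312, 308, 304, 302, 304, 308, 312]
Key observation: The state at step 29, [314, 312, 308, 304, 302, 304, 308, 312], reappears at step 33: the system is in a cycle of period 4 from step 29 on.  Therefore the state at step 141 equals the state at step 29 + ((141 - 29) mod 4) = 29, which is [314, 312, 308, 304, 302, 304, 308, 312].

Derivation:
t=0: [411, 6, 205, 96, 222, 155, 323, 10]
t=1: [66, 97, 157, 190, 213, 221, 166, 95]
t=2: [99, 128, 184, 230, 257, 252, 199, 129]
t=3: [139, 165, 223, 276, 305, 294, 239, 170]
t=4: [188, 212, 260, 277, 267, 271, 266, 220]
t=5: [248, 265, 292, 297, 297, 299, 293, 269]
t=6: [303, 296, 277, 265, 263, 264, 274, 293]
t=7: [262, 269, 287, 300, 305, 302, 290, 272]
t=8: [302, 295, 278, 263, 257, 261, 274, 292]
t=9: [263, 270, 287, 303, 310, 306, 291, 273]
t=10: [301, 294, 277, 259, 251, 256, 272, 291]
t=11: [265, 271, 289, 305, 311, 308, 294, 274]
t=12: [299, 293, 275, 257, 250, 254, 270, 289]
t=13: [266, 273, 291, 307, 310, 308, 295, 277]
t=14: [297, 290, 272, 256, 249, 254, 268, 287]
t=15: [269, 276, 294, 307, 310, 308, 297, 279]
t=16: [293, 286, 269, 255, 249, 253, 266, 284]
t=17: [274, 281, 297, 308, 309, 307, 299, 283]
t=18: [288, 281, 265, 254, 250, 254, 264, 279]
t=19: [280, 287, 301, 309, 310, 309, 302, 288]
t=20: [280, 274, 261, 252, 249, 251, 260, 273]
t=21: [289, 295, 305, 308, 307, 308, 305, 295]
t=22: [270, 265, 257, 252, 251, 252, 257, 265]
t=23: [301, 305, 310, 310, 309, 310, 310, 305]
t=24: [257, 254, 249, 248, 249, 248, 249, 254]
t=25: [313, 311, 307, 305, 305, 305, 307, 311]
t=26: [246, 247, 251, 254, 255, 254, 251, 247]
t=27: [303, 305, 308, 312, 313, 312, 308, 305]
t=28: [256, 254, 250, 247, 245, 247, 250, 254]
t=29: [314, 312, 308, 304, 302, 304, 308, 312]
t=30: [245, 246, 251, 255, 257, 255, 251, 246]
t=31: [302, 304, 308, 312, 314, 312, 308, 304]
t=32: [257, 255, 251, 246, 245, 246, 251, 255]
t=33: [314, 312, 308, 304, 302, 304, 308, 312]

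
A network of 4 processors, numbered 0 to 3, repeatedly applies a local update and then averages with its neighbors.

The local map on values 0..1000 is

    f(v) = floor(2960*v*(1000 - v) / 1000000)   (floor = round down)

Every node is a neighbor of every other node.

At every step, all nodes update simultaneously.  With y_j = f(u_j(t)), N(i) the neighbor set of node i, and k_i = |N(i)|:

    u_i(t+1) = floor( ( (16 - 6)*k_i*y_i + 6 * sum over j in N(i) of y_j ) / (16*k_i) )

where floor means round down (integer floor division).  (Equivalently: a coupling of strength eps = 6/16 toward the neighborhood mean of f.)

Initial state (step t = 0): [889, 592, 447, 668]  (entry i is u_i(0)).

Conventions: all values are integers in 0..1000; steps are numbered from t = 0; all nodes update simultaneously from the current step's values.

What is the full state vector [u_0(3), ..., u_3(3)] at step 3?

Simulating step by step:
t=0: [889, 592, 447, 668]
t=1: [445, 656, 664, 627]
t=2: [709, 677, 673, 689]
t=3: [622, 641, 643, 634]

Answer: [622, 641, 643, 634]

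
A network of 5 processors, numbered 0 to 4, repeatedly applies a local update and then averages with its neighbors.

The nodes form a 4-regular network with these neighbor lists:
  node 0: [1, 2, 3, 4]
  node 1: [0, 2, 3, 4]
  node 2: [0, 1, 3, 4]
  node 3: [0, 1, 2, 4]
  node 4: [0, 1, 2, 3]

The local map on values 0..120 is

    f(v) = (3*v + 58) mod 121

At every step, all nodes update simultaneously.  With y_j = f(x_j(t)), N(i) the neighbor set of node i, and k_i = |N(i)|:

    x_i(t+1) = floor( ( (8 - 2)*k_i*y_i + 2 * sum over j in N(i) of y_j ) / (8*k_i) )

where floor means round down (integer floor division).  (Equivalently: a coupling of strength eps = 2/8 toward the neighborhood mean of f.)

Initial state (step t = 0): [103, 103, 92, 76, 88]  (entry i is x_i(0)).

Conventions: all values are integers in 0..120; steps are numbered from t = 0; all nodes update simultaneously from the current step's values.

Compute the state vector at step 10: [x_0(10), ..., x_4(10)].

Simulating step by step:
t=0: [103, 103, 92, 76, 88]
t=1: [16, 16, 77, 44, 69]
t=2: [94, 94, 54, 69, 37]
t=3: [90, 90, 90, 38, 55]
t=4: [84, 84, 84, 60, 95]
t=5: [73, 73, 73, 106, 95]
t=6: [37, 37, 37, 22, 83]
t=7: [46, 46, 46, 15, 57]
t=8: [78, 78, 78, 98, 101]
t=9: [58, 58, 58, 99, 105]
t=10: [104, 104, 104, 106, 35]

Answer: [104, 104, 104, 106, 35]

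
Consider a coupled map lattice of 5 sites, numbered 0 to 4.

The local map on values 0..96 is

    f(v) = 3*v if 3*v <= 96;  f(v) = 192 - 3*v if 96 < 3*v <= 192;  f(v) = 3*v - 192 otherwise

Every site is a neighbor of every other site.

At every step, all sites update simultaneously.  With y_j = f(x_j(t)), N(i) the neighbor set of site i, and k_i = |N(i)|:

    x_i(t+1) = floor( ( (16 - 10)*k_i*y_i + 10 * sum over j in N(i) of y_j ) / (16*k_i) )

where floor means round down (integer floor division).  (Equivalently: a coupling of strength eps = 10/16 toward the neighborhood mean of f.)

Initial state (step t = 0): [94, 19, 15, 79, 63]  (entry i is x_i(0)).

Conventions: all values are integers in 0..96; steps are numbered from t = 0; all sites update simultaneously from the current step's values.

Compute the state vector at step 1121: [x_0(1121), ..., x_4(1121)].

Simulating step by step:
t=0: [94, 19, 15, 79, 63]
t=1: [57, 49, 47, 47, 38]
t=2: [43, 48, 49, 49, 55]
t=3: [49, 46, 45, 45, 41]
t=4: [53, 55, 56, 56, 59]
t=5: [26, 25, 24, 24, 22]
t=6: [73, 73, 72, 72, 71]
t=7: [25, 25, 24, 24, 23]
t=8: [73, 73, 72, 72, 71]

Answer: [25, 25, 24, 24, 23]
Key observation: The state at step 6, [73, 73, 72, 72, 71], reappears at step 8: the system is in a cycle of period 2 from step 6 on.  Therefore the state at step 1121 equals the state at step 6 + ((1121 - 6) mod 2) = 7, which is [25, 25, 24, 24, 23].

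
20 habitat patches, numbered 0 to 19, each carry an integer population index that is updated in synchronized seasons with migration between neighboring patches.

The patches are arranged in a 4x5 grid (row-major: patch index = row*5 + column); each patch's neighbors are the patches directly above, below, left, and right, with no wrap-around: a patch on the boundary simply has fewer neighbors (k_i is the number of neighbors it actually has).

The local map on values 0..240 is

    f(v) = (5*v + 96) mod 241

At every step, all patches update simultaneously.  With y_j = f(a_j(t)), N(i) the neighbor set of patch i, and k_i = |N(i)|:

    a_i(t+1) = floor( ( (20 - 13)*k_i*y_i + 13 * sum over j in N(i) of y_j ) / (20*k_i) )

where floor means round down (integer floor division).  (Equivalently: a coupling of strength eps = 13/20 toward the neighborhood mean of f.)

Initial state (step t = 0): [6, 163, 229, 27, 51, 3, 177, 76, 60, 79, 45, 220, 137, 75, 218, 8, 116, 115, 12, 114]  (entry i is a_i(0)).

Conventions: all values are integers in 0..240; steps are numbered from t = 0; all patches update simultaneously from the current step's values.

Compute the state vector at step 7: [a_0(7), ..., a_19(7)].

Simulating step by step:
t=0: [6, 163, 229, 27, 51, 3, 177, 76, 60, 79, 45, 220, 137, 75, 218, 8, 116, 115, 12, 114]
t=1: [141, 104, 154, 146, 116, 87, 130, 125, 168, 108, 131, 137, 164, 176, 169, 136, 188, 154, 185, 187]
t=2: [86, 99, 153, 155, 151, 45, 86, 176, 157, 189, 44, 71, 141, 114, 126, 51, 80, 119, 68, 112]
t=3: [76, 87, 106, 143, 117, 63, 82, 72, 123, 89, 112, 107, 127, 134, 95, 67, 119, 135, 191, 125]
t=4: [153, 104, 126, 154, 117, 153, 103, 141, 145, 132, 171, 119, 76, 82, 105, 190, 157, 82, 101, 140]
t=5: [136, 105, 77, 115, 126, 155, 135, 102, 79, 106, 172, 195, 136, 104, 76, 154, 123, 119, 67, 109]
t=6: [111, 122, 181, 120, 109, 124, 100, 100, 99, 103, 167, 128, 111, 126, 176, 200, 179, 175, 175, 193]
t=7: [208, 147, 132, 140, 167, 188, 134, 109, 112, 105, 154, 88, 81, 49, 53, 122, 42, 46, 25, 40]

Answer: [208, 147, 132, 140, 167, 188, 134, 109, 112, 105, 154, 88, 81, 49, 53, 122, 42, 46, 25, 40]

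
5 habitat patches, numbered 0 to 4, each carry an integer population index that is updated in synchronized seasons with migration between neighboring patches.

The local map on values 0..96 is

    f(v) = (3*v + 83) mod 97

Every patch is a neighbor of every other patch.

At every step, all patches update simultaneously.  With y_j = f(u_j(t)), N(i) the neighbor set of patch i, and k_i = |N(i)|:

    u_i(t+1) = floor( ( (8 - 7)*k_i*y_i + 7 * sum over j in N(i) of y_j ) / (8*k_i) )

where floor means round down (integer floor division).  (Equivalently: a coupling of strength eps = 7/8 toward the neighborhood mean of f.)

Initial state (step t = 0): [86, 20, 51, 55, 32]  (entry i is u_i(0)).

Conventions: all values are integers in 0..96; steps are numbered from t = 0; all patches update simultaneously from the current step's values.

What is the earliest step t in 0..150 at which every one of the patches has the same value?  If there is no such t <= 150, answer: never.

Answer: 3
Key observation: Synchronization is absorbing here: once all patches are equal they stay equal, and step 3 is the first all-equal step.

Derivation:
t=0: [86, 20, 51, 55, 32]  (not all equal)
t=1: [55, 55, 56, 54, 52]  (not all equal)
t=2: [52, 52, 51, 52, 52]  (not all equal)
t=3: [44, 44, 44, 44, 44]  (all equal)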